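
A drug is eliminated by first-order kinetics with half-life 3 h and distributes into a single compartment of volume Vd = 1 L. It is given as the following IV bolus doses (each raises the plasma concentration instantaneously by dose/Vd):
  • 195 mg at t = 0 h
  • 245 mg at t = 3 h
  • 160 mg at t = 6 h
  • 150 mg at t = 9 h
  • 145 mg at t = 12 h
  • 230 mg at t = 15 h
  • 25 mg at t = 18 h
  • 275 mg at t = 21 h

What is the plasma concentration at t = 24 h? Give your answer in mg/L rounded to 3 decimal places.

k = ln 2 / 3 = 0.23105 per h
Dose 1 (195 mg at t=0 h): 195·exp(−0.23105·24) = 0.762 mg/L
Dose 2 (245 mg at t=3 h): 245·exp(−0.23105·21) = 1.914 mg/L
Dose 3 (160 mg at t=6 h): 160·exp(−0.23105·18) = 2.500 mg/L
Dose 4 (150 mg at t=9 h): 150·exp(−0.23105·15) = 4.688 mg/L
Dose 5 (145 mg at t=12 h): 145·exp(−0.23105·12) = 9.062 mg/L
Dose 6 (230 mg at t=15 h): 230·exp(−0.23105·9) = 28.750 mg/L
Dose 7 (25 mg at t=18 h): 25·exp(−0.23105·6) = 6.250 mg/L
Dose 8 (275 mg at t=21 h): 275·exp(−0.23105·3) = 137.500 mg/L
C(24) = 0.762 + 1.914 + 2.500 + 4.688 + 9.062 + 28.750 + 6.250 + 137.500 = 191.426 mg/L

191.426 mg/L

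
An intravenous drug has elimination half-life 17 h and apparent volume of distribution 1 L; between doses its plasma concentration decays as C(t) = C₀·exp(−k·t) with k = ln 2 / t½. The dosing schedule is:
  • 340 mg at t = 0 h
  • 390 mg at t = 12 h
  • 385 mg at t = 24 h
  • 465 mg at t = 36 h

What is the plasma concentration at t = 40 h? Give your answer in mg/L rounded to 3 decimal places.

786.611 mg/L

k = ln 2 / 17 = 0.04077 per h
Dose 1 (340 mg at t=0 h): 340·exp(−0.04077·40) = 66.554 mg/L
Dose 2 (390 mg at t=12 h): 390·exp(−0.04077·28) = 124.523 mg/L
Dose 3 (385 mg at t=24 h): 385·exp(−0.04077·16) = 200.511 mg/L
Dose 4 (465 mg at t=36 h): 465·exp(−0.04077·4) = 395.023 mg/L
C(40) = 66.554 + 124.523 + 200.511 + 395.023 = 786.611 mg/L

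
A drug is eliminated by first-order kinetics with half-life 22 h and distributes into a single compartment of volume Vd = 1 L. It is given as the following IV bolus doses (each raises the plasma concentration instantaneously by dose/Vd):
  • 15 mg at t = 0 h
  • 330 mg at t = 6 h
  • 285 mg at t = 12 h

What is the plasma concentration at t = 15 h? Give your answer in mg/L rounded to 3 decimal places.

517.169 mg/L

k = ln 2 / 22 = 0.03151 per h
Dose 1 (15 mg at t=0 h): 15·exp(−0.03151·15) = 9.351 mg/L
Dose 2 (330 mg at t=6 h): 330·exp(−0.03151·9) = 248.522 mg/L
Dose 3 (285 mg at t=12 h): 285·exp(−0.03151·3) = 259.296 mg/L
C(15) = 9.351 + 248.522 + 259.296 = 517.169 mg/L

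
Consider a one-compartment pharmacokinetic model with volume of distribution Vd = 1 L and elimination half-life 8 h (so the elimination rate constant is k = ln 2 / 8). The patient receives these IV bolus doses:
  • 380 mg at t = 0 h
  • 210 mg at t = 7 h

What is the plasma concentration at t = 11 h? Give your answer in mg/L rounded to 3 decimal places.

k = ln 2 / 8 = 0.08664 per h
Dose 1 (380 mg at t=0 h): 380·exp(−0.08664·11) = 146.510 mg/L
Dose 2 (210 mg at t=7 h): 210·exp(−0.08664·4) = 148.492 mg/L
C(11) = 146.510 + 148.492 = 295.002 mg/L

295.002 mg/L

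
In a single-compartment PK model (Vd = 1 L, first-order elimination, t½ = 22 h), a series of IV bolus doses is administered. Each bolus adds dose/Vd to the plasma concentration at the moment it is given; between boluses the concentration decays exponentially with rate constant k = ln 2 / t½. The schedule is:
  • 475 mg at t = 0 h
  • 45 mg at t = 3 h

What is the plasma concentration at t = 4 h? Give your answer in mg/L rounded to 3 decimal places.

462.360 mg/L

k = ln 2 / 22 = 0.03151 per h
Dose 1 (475 mg at t=0 h): 475·exp(−0.03151·4) = 418.756 mg/L
Dose 2 (45 mg at t=3 h): 45·exp(−0.03151·1) = 43.604 mg/L
C(4) = 418.756 + 43.604 = 462.360 mg/L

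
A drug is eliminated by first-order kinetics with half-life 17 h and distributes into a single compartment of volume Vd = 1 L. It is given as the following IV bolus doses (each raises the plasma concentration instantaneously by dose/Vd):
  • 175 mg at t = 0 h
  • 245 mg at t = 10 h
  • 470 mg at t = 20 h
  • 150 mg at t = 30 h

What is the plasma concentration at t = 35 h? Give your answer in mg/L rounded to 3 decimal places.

k = ln 2 / 17 = 0.04077 per h
Dose 1 (175 mg at t=0 h): 175·exp(−0.04077·35) = 42.002 mg/L
Dose 2 (245 mg at t=10 h): 245·exp(−0.04077·25) = 88.405 mg/L
Dose 3 (470 mg at t=20 h): 470·exp(−0.04077·15) = 254.967 mg/L
Dose 4 (150 mg at t=30 h): 150·exp(−0.04077·5) = 122.336 mg/L
C(35) = 42.002 + 88.405 + 254.967 + 122.336 = 507.709 mg/L

507.709 mg/L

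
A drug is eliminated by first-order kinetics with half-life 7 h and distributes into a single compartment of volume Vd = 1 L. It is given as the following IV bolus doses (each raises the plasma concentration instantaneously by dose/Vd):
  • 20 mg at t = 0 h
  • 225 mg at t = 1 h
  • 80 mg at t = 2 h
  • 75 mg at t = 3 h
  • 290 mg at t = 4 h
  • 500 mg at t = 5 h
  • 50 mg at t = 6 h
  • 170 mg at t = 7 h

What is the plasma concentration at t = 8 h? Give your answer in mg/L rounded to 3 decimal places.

973.078 mg/L

k = ln 2 / 7 = 0.09902 per h
Dose 1 (20 mg at t=0 h): 20·exp(−0.09902·8) = 9.057 mg/L
Dose 2 (225 mg at t=1 h): 225·exp(−0.09902·7) = 112.500 mg/L
Dose 3 (80 mg at t=2 h): 80·exp(−0.09902·6) = 44.164 mg/L
Dose 4 (75 mg at t=3 h): 75·exp(−0.09902·5) = 45.713 mg/L
Dose 5 (290 mg at t=4 h): 290·exp(−0.09902·4) = 195.156 mg/L
Dose 6 (500 mg at t=5 h): 500·exp(−0.09902·3) = 371.499 mg/L
Dose 7 (50 mg at t=6 h): 50·exp(−0.09902·2) = 41.017 mg/L
Dose 8 (170 mg at t=7 h): 170·exp(−0.09902·1) = 153.973 mg/L
C(8) = 9.057 + 112.500 + 44.164 + 45.713 + 195.156 + 371.499 + 41.017 + 153.973 = 973.078 mg/L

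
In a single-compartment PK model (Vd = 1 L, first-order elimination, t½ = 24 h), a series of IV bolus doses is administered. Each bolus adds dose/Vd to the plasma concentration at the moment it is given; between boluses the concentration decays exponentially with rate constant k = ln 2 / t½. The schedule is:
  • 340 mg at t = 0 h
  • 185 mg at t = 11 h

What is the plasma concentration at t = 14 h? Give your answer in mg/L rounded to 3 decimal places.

k = ln 2 / 24 = 0.02888 per h
Dose 1 (340 mg at t=0 h): 340·exp(−0.02888·14) = 226.923 mg/L
Dose 2 (185 mg at t=11 h): 185·exp(−0.02888·3) = 169.646 mg/L
C(14) = 226.923 + 169.646 = 396.569 mg/L

396.569 mg/L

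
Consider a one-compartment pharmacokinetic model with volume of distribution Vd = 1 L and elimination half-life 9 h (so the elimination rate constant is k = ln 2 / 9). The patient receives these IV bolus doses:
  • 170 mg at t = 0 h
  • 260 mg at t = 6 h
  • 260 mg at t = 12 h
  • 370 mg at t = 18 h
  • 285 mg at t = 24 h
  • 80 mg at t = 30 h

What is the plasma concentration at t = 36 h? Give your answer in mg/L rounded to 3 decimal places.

333.367 mg/L

k = ln 2 / 9 = 0.07702 per h
Dose 1 (170 mg at t=0 h): 170·exp(−0.07702·36) = 10.625 mg/L
Dose 2 (260 mg at t=6 h): 260·exp(−0.07702·30) = 25.795 mg/L
Dose 3 (260 mg at t=12 h): 260·exp(−0.07702·24) = 40.947 mg/L
Dose 4 (370 mg at t=18 h): 370·exp(−0.07702·18) = 92.500 mg/L
Dose 5 (285 mg at t=24 h): 285·exp(−0.07702·12) = 113.102 mg/L
Dose 6 (80 mg at t=30 h): 80·exp(−0.07702·6) = 50.397 mg/L
C(36) = 10.625 + 25.795 + 40.947 + 92.500 + 113.102 + 50.397 = 333.367 mg/L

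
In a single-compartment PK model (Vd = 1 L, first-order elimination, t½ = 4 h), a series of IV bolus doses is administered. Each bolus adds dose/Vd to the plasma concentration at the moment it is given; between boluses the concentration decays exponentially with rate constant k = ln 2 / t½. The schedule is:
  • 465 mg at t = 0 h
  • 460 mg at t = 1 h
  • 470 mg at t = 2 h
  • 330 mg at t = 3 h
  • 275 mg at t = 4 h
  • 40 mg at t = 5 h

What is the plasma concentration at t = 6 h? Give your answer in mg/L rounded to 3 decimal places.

1017.118 mg/L

k = ln 2 / 4 = 0.17329 per h
Dose 1 (465 mg at t=0 h): 465·exp(−0.17329·6) = 164.402 mg/L
Dose 2 (460 mg at t=1 h): 460·exp(−0.17329·5) = 193.406 mg/L
Dose 3 (470 mg at t=2 h): 470·exp(−0.17329·4) = 235.000 mg/L
Dose 4 (330 mg at t=3 h): 330·exp(−0.17329·3) = 196.219 mg/L
Dose 5 (275 mg at t=4 h): 275·exp(−0.17329·2) = 194.454 mg/L
Dose 6 (40 mg at t=5 h): 40·exp(−0.17329·1) = 33.636 mg/L
C(6) = 164.402 + 193.406 + 235.000 + 196.219 + 194.454 + 33.636 = 1017.118 mg/L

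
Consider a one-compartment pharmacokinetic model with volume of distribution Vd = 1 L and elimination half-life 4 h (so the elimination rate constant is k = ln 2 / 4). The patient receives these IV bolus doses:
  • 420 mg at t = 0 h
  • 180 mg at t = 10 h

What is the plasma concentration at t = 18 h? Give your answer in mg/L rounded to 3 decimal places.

k = ln 2 / 4 = 0.17329 per h
Dose 1 (420 mg at t=0 h): 420·exp(−0.17329·18) = 18.562 mg/L
Dose 2 (180 mg at t=10 h): 180·exp(−0.17329·8) = 45.000 mg/L
C(18) = 18.562 + 45.000 = 63.562 mg/L

63.562 mg/L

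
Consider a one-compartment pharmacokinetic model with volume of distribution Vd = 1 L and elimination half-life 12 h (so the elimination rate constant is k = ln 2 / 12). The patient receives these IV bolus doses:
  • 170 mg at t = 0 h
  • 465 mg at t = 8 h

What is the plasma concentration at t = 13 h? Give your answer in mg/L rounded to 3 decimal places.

k = ln 2 / 12 = 0.05776 per h
Dose 1 (170 mg at t=0 h): 170·exp(−0.05776·13) = 80.229 mg/L
Dose 2 (465 mg at t=8 h): 465·exp(−0.05776·5) = 348.356 mg/L
C(13) = 80.229 + 348.356 = 428.586 mg/L

428.586 mg/L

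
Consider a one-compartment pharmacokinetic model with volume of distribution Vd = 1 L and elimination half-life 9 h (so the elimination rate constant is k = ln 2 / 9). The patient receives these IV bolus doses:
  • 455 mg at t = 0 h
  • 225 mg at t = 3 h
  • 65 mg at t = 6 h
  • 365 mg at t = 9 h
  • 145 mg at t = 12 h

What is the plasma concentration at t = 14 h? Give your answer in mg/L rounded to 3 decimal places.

k = ln 2 / 9 = 0.07702 per h
Dose 1 (455 mg at t=0 h): 455·exp(−0.07702·14) = 154.790 mg/L
Dose 2 (225 mg at t=3 h): 225·exp(−0.07702·11) = 96.440 mg/L
Dose 3 (65 mg at t=6 h): 65·exp(−0.07702·8) = 35.102 mg/L
Dose 4 (365 mg at t=9 h): 365·exp(−0.07702·5) = 248.344 mg/L
Dose 5 (145 mg at t=12 h): 145·exp(−0.07702·2) = 124.300 mg/L
C(14) = 154.790 + 96.440 + 35.102 + 248.344 + 124.300 = 658.976 mg/L

658.976 mg/L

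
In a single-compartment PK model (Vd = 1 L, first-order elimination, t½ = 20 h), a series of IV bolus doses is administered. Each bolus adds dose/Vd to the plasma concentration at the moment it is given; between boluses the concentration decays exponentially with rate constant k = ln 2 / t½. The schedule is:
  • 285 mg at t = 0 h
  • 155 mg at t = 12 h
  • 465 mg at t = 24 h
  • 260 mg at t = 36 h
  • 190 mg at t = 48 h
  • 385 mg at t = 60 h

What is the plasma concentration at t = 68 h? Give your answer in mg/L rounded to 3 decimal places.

k = ln 2 / 20 = 0.03466 per h
Dose 1 (285 mg at t=0 h): 285·exp(−0.03466·68) = 26.999 mg/L
Dose 2 (155 mg at t=12 h): 155·exp(−0.03466·56) = 22.256 mg/L
Dose 3 (465 mg at t=24 h): 465·exp(−0.03466·44) = 101.202 mg/L
Dose 4 (260 mg at t=36 h): 260·exp(−0.03466·32) = 85.768 mg/L
Dose 5 (190 mg at t=48 h): 190·exp(−0.03466·20) = 95.000 mg/L
Dose 6 (385 mg at t=60 h): 385·exp(−0.03466·8) = 291.775 mg/L
C(68) = 26.999 + 22.256 + 101.202 + 85.768 + 95.000 + 291.775 = 623.000 mg/L

623.000 mg/L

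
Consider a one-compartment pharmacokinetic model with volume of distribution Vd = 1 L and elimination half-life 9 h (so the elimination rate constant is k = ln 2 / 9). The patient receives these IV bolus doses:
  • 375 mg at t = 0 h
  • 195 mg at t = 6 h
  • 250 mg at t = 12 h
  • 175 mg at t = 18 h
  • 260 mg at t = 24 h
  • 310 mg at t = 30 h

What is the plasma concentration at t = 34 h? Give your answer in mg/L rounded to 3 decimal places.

495.046 mg/L

k = ln 2 / 9 = 0.07702 per h
Dose 1 (375 mg at t=0 h): 375·exp(−0.07702·34) = 27.341 mg/L
Dose 2 (195 mg at t=6 h): 195·exp(−0.07702·28) = 22.568 mg/L
Dose 3 (250 mg at t=12 h): 250·exp(−0.07702·22) = 45.929 mg/L
Dose 4 (175 mg at t=18 h): 175·exp(−0.07702·16) = 51.036 mg/L
Dose 5 (260 mg at t=24 h): 260·exp(−0.07702·10) = 120.364 mg/L
Dose 6 (310 mg at t=30 h): 310·exp(−0.07702·4) = 227.809 mg/L
C(34) = 27.341 + 22.568 + 45.929 + 51.036 + 120.364 + 227.809 = 495.046 mg/L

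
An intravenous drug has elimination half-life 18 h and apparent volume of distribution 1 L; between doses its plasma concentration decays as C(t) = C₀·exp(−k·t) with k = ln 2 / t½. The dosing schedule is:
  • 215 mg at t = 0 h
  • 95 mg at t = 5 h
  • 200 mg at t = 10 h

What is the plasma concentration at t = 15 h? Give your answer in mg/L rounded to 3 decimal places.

k = ln 2 / 18 = 0.03851 per h
Dose 1 (215 mg at t=0 h): 215·exp(−0.03851·15) = 120.665 mg/L
Dose 2 (95 mg at t=5 h): 95·exp(−0.03851·10) = 64.638 mg/L
Dose 3 (200 mg at t=10 h): 200·exp(−0.03851·5) = 164.972 mg/L
C(15) = 120.665 + 64.638 + 164.972 = 350.274 mg/L

350.274 mg/L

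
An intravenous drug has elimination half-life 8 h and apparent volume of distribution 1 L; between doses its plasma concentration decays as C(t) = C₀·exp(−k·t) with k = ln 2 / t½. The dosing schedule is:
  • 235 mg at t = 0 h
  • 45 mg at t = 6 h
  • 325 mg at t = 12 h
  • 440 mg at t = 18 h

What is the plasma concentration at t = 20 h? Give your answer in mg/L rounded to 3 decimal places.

587.416 mg/L

k = ln 2 / 8 = 0.08664 per h
Dose 1 (235 mg at t=0 h): 235·exp(−0.08664·20) = 41.543 mg/L
Dose 2 (45 mg at t=6 h): 45·exp(−0.08664·14) = 13.379 mg/L
Dose 3 (325 mg at t=12 h): 325·exp(−0.08664·8) = 162.500 mg/L
Dose 4 (440 mg at t=18 h): 440·exp(−0.08664·2) = 369.994 mg/L
C(20) = 41.543 + 13.379 + 162.500 + 369.994 = 587.416 mg/L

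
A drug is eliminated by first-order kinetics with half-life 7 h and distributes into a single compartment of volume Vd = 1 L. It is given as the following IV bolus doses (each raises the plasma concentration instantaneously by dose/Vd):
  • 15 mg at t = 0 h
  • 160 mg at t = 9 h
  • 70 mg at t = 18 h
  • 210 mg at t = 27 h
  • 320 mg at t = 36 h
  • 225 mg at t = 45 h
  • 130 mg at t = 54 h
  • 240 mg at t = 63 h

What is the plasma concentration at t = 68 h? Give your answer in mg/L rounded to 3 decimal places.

k = ln 2 / 7 = 0.09902 per h
Dose 1 (15 mg at t=0 h): 15·exp(−0.09902·68) = 0.018 mg/L
Dose 2 (160 mg at t=9 h): 160·exp(−0.09902·59) = 0.464 mg/L
Dose 3 (70 mg at t=18 h): 70·exp(−0.09902·50) = 0.495 mg/L
Dose 4 (210 mg at t=27 h): 210·exp(−0.09902·41) = 3.623 mg/L
Dose 5 (320 mg at t=36 h): 320·exp(−0.09902·32) = 13.459 mg/L
Dose 6 (225 mg at t=45 h): 225·exp(−0.09902·23) = 23.072 mg/L
Dose 7 (130 mg at t=54 h): 130·exp(−0.09902·14) = 32.500 mg/L
Dose 8 (240 mg at t=63 h): 240·exp(−0.09902·5) = 146.282 mg/L
C(68) = 0.018 + 0.464 + 0.495 + 3.623 + 13.459 + 23.072 + 32.500 + 146.282 = 219.913 mg/L

219.913 mg/L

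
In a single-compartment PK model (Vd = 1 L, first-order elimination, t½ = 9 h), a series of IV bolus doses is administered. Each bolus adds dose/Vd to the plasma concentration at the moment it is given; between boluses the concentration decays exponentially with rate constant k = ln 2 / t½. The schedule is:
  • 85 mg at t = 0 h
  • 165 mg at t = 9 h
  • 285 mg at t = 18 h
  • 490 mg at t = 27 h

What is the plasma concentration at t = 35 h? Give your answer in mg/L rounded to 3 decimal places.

k = ln 2 / 9 = 0.07702 per h
Dose 1 (85 mg at t=0 h): 85·exp(−0.07702·35) = 5.738 mg/L
Dose 2 (165 mg at t=9 h): 165·exp(−0.07702·26) = 22.276 mg/L
Dose 3 (285 mg at t=18 h): 285·exp(−0.07702·17) = 76.954 mg/L
Dose 4 (490 mg at t=27 h): 490·exp(−0.07702·8) = 264.615 mg/L
C(35) = 5.738 + 22.276 + 76.954 + 264.615 = 369.583 mg/L

369.583 mg/L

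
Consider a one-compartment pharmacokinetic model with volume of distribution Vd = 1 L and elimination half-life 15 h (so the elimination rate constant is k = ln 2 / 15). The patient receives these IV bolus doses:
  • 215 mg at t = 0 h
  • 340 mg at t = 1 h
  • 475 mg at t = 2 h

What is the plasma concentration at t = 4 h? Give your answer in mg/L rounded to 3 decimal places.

k = ln 2 / 15 = 0.04621 per h
Dose 1 (215 mg at t=0 h): 215·exp(−0.04621·4) = 178.716 mg/L
Dose 2 (340 mg at t=1 h): 340·exp(−0.04621·3) = 295.987 mg/L
Dose 3 (475 mg at t=2 h): 475·exp(−0.04621·2) = 433.068 mg/L
C(4) = 178.716 + 295.987 + 433.068 = 907.772 mg/L

907.772 mg/L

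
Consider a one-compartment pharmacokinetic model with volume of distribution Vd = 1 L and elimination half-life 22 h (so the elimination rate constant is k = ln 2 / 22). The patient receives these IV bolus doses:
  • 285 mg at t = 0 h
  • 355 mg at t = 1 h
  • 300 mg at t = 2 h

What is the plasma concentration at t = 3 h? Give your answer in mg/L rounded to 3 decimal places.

883.312 mg/L

k = ln 2 / 22 = 0.03151 per h
Dose 1 (285 mg at t=0 h): 285·exp(−0.03151·3) = 259.296 mg/L
Dose 2 (355 mg at t=1 h): 355·exp(−0.03151·2) = 333.320 mg/L
Dose 3 (300 mg at t=2 h): 300·exp(−0.03151·1) = 290.695 mg/L
C(3) = 259.296 + 333.320 + 290.695 = 883.312 mg/L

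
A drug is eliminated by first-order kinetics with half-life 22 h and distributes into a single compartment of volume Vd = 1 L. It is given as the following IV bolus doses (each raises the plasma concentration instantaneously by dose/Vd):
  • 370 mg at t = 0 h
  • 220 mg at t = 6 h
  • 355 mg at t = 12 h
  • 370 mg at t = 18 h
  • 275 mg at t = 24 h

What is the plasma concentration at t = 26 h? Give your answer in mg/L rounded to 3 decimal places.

k = ln 2 / 22 = 0.03151 per h
Dose 1 (370 mg at t=0 h): 370·exp(−0.03151·26) = 163.094 mg/L
Dose 2 (220 mg at t=6 h): 220·exp(−0.03151·20) = 117.155 mg/L
Dose 3 (355 mg at t=12 h): 355·exp(−0.03151·14) = 228.383 mg/L
Dose 4 (370 mg at t=18 h): 370·exp(−0.03151·8) = 287.565 mg/L
Dose 5 (275 mg at t=24 h): 275·exp(−0.03151·2) = 258.206 mg/L
C(26) = 163.094 + 117.155 + 228.383 + 287.565 + 258.206 = 1054.403 mg/L

1054.403 mg/L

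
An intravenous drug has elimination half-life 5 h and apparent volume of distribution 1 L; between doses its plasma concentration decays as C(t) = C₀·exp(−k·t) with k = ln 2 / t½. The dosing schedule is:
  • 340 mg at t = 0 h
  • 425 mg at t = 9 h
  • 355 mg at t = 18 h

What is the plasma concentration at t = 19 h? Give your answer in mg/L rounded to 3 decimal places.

439.705 mg/L

k = ln 2 / 5 = 0.13863 per h
Dose 1 (340 mg at t=0 h): 340·exp(−0.13863·19) = 24.410 mg/L
Dose 2 (425 mg at t=9 h): 425·exp(−0.13863·10) = 106.250 mg/L
Dose 3 (355 mg at t=18 h): 355·exp(−0.13863·1) = 309.045 mg/L
C(19) = 24.410 + 106.250 + 309.045 = 439.705 mg/L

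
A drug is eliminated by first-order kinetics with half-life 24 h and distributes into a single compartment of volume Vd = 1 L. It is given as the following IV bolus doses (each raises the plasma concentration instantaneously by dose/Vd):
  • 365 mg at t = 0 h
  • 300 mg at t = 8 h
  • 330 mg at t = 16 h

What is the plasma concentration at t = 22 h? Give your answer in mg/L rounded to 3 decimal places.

k = ln 2 / 24 = 0.02888 per h
Dose 1 (365 mg at t=0 h): 365·exp(−0.02888·22) = 193.352 mg/L
Dose 2 (300 mg at t=8 h): 300·exp(−0.02888·14) = 200.226 mg/L
Dose 3 (330 mg at t=16 h): 330·exp(−0.02888·6) = 277.496 mg/L
C(22) = 193.352 + 200.226 + 277.496 = 671.074 mg/L

671.074 mg/L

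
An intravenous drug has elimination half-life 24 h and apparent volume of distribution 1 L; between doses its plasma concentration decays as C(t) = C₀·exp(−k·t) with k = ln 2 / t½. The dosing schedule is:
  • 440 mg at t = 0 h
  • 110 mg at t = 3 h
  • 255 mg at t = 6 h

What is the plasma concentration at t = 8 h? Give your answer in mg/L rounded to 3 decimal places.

685.125 mg/L

k = ln 2 / 24 = 0.02888 per h
Dose 1 (440 mg at t=0 h): 440·exp(−0.02888·8) = 349.228 mg/L
Dose 2 (110 mg at t=3 h): 110·exp(−0.02888·5) = 95.209 mg/L
Dose 3 (255 mg at t=6 h): 255·exp(−0.02888·2) = 240.688 mg/L
C(8) = 349.228 + 95.209 + 240.688 = 685.125 mg/L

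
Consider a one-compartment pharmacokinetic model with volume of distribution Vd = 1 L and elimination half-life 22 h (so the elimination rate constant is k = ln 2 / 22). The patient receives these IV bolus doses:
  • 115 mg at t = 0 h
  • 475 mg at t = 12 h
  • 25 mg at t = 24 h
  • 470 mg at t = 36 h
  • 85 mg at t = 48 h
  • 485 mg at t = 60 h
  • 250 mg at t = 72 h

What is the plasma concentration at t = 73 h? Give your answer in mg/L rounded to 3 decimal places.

k = ln 2 / 22 = 0.03151 per h
Dose 1 (115 mg at t=0 h): 115·exp(−0.03151·73) = 11.530 mg/L
Dose 2 (475 mg at t=12 h): 475·exp(−0.03151·61) = 69.506 mg/L
Dose 3 (25 mg at t=24 h): 25·exp(−0.03151·49) = 5.339 mg/L
Dose 4 (470 mg at t=36 h): 470·exp(−0.03151·37) = 146.494 mg/L
Dose 5 (85 mg at t=48 h): 85·exp(−0.03151·25) = 38.667 mg/L
Dose 6 (485 mg at t=60 h): 485·exp(−0.03151·13) = 322.003 mg/L
Dose 7 (250 mg at t=72 h): 250·exp(−0.03151·1) = 242.246 mg/L
C(73) = 11.530 + 69.506 + 5.339 + 146.494 + 38.667 + 322.003 + 242.246 = 835.785 mg/L

835.785 mg/L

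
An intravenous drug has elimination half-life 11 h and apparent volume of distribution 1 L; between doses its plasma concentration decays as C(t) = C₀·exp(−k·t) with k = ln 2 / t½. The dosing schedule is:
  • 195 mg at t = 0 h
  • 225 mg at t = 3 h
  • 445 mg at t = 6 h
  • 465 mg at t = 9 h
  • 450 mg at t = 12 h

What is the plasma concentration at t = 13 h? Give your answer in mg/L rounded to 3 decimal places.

1275.974 mg/L

k = ln 2 / 11 = 0.06301 per h
Dose 1 (195 mg at t=0 h): 195·exp(−0.06301·13) = 85.955 mg/L
Dose 2 (225 mg at t=3 h): 225·exp(−0.06301·10) = 119.817 mg/L
Dose 3 (445 mg at t=6 h): 445·exp(−0.06301·7) = 286.283 mg/L
Dose 4 (465 mg at t=9 h): 465·exp(−0.06301·4) = 361.399 mg/L
Dose 5 (450 mg at t=12 h): 450·exp(−0.06301·1) = 422.519 mg/L
C(13) = 85.955 + 119.817 + 286.283 + 361.399 + 422.519 = 1275.974 mg/L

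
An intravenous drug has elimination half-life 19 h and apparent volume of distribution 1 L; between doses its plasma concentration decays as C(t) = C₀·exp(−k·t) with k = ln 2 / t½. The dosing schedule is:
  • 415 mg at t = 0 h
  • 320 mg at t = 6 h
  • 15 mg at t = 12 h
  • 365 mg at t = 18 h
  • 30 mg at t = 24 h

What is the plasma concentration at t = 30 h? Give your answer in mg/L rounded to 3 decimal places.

539.711 mg/L

k = ln 2 / 19 = 0.03648 per h
Dose 1 (415 mg at t=0 h): 415·exp(−0.03648·30) = 138.911 mg/L
Dose 2 (320 mg at t=6 h): 320·exp(−0.03648·24) = 133.322 mg/L
Dose 3 (15 mg at t=12 h): 15·exp(−0.03648·18) = 7.779 mg/L
Dose 4 (365 mg at t=18 h): 365·exp(−0.03648·12) = 235.596 mg/L
Dose 5 (30 mg at t=24 h): 30·exp(−0.03648·6) = 24.102 mg/L
C(30) = 138.911 + 133.322 + 7.779 + 235.596 + 24.102 = 539.711 mg/L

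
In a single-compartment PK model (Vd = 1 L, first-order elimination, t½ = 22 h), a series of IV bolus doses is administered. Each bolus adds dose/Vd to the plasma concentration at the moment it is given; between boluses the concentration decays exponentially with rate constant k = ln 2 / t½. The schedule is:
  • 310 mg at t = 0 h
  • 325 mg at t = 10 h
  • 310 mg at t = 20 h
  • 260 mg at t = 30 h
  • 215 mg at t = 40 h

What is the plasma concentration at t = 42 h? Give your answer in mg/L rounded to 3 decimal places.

k = ln 2 / 22 = 0.03151 per h
Dose 1 (310 mg at t=0 h): 310·exp(−0.03151·42) = 82.541 mg/L
Dose 2 (325 mg at t=10 h): 325·exp(−0.03151·32) = 118.583 mg/L
Dose 3 (310 mg at t=20 h): 310·exp(−0.03151·22) = 155.000 mg/L
Dose 4 (260 mg at t=30 h): 260·exp(−0.03151·12) = 178.146 mg/L
Dose 5 (215 mg at t=40 h): 215·exp(−0.03151·2) = 201.870 mg/L
C(42) = 82.541 + 118.583 + 155.000 + 178.146 + 201.870 = 736.139 mg/L

736.139 mg/L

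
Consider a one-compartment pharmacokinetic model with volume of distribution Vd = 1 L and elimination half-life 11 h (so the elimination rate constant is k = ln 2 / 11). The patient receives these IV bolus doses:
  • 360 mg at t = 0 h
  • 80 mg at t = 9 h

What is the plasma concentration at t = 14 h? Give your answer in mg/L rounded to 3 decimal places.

k = ln 2 / 11 = 0.06301 per h
Dose 1 (360 mg at t=0 h): 360·exp(−0.06301·14) = 148.996 mg/L
Dose 2 (80 mg at t=9 h): 80·exp(−0.06301·5) = 58.379 mg/L
C(14) = 148.996 + 58.379 = 207.375 mg/L

207.375 mg/L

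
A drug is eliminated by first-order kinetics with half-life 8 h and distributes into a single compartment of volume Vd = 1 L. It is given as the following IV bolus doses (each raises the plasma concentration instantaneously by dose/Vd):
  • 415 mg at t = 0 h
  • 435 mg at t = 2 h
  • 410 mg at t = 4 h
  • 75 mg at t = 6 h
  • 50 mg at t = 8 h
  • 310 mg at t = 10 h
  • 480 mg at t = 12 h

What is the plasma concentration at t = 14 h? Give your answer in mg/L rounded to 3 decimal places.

k = ln 2 / 8 = 0.08664 per h
Dose 1 (415 mg at t=0 h): 415·exp(−0.08664·14) = 123.380 mg/L
Dose 2 (435 mg at t=2 h): 435·exp(−0.08664·12) = 153.796 mg/L
Dose 3 (410 mg at t=4 h): 410·exp(−0.08664·10) = 172.384 mg/L
Dose 4 (75 mg at t=6 h): 75·exp(−0.08664·8) = 37.500 mg/L
Dose 5 (50 mg at t=8 h): 50·exp(−0.08664·6) = 29.730 mg/L
Dose 6 (310 mg at t=10 h): 310·exp(−0.08664·4) = 219.203 mg/L
Dose 7 (480 mg at t=12 h): 480·exp(−0.08664·2) = 403.630 mg/L
C(14) = 123.380 + 153.796 + 172.384 + 37.500 + 29.730 + 219.203 + 403.630 = 1139.623 mg/L

1139.623 mg/L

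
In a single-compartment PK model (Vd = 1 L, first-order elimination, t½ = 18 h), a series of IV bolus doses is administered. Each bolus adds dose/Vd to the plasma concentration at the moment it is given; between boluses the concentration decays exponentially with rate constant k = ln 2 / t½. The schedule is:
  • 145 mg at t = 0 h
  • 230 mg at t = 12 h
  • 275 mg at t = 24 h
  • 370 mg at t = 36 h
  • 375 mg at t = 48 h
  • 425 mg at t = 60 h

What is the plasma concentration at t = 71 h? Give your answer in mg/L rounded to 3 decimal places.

k = ln 2 / 18 = 0.03851 per h
Dose 1 (145 mg at t=0 h): 145·exp(−0.03851·71) = 9.418 mg/L
Dose 2 (230 mg at t=12 h): 230·exp(−0.03851·59) = 23.715 mg/L
Dose 3 (275 mg at t=24 h): 275·exp(−0.03851·47) = 45.010 mg/L
Dose 4 (370 mg at t=36 h): 370·exp(−0.03851·35) = 96.131 mg/L
Dose 5 (375 mg at t=48 h): 375·exp(−0.03851·23) = 154.661 mg/L
Dose 6 (425 mg at t=60 h): 425·exp(−0.03851·11) = 278.244 mg/L
C(71) = 9.418 + 23.715 + 45.010 + 96.131 + 154.661 + 278.244 = 607.180 mg/L

607.180 mg/L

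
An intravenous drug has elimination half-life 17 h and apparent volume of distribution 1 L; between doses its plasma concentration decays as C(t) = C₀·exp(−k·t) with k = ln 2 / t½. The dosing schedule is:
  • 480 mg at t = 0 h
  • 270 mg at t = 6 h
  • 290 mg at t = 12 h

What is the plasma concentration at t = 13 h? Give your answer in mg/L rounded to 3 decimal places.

763.889 mg/L

k = ln 2 / 17 = 0.04077 per h
Dose 1 (480 mg at t=0 h): 480·exp(−0.04077·13) = 282.515 mg/L
Dose 2 (270 mg at t=6 h): 270·exp(−0.04077·7) = 202.960 mg/L
Dose 3 (290 mg at t=12 h): 290·exp(−0.04077·1) = 278.414 mg/L
C(13) = 282.515 + 202.960 + 278.414 = 763.889 mg/L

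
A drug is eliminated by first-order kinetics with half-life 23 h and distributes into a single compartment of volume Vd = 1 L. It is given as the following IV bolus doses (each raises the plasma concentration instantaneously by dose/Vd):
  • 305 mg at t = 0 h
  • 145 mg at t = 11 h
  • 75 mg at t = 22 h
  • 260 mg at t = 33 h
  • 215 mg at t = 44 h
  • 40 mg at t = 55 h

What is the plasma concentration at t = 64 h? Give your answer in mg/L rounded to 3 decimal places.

k = ln 2 / 23 = 0.03014 per h
Dose 1 (305 mg at t=0 h): 305·exp(−0.03014·64) = 44.325 mg/L
Dose 2 (145 mg at t=11 h): 145·exp(−0.03014·53) = 29.356 mg/L
Dose 3 (75 mg at t=22 h): 75·exp(−0.03014·42) = 21.152 mg/L
Dose 4 (260 mg at t=33 h): 260·exp(−0.03014·31) = 102.150 mg/L
Dose 5 (215 mg at t=44 h): 215·exp(−0.03014·20) = 117.672 mg/L
Dose 6 (40 mg at t=55 h): 40·exp(−0.03014·9) = 30.498 mg/L
C(64) = 44.325 + 29.356 + 21.152 + 102.150 + 117.672 + 30.498 = 345.152 mg/L

345.152 mg/L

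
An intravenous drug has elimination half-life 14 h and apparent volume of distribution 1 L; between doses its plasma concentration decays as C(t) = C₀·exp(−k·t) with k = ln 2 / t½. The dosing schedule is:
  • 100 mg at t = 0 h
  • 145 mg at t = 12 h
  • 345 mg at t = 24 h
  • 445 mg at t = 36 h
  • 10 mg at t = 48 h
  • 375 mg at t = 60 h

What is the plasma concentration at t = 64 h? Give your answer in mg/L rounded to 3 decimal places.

k = ln 2 / 14 = 0.04951 per h
Dose 1 (100 mg at t=0 h): 100·exp(−0.04951·64) = 4.206 mg/L
Dose 2 (145 mg at t=12 h): 145·exp(−0.04951·52) = 11.047 mg/L
Dose 3 (345 mg at t=24 h): 345·exp(−0.04951·40) = 47.614 mg/L
Dose 4 (445 mg at t=36 h): 445·exp(−0.04951·28) = 111.250 mg/L
Dose 5 (10 mg at t=48 h): 10·exp(−0.04951·16) = 4.529 mg/L
Dose 6 (375 mg at t=60 h): 375·exp(−0.04951·4) = 307.626 mg/L
C(64) = 4.206 + 11.047 + 47.614 + 111.250 + 4.529 + 307.626 = 486.271 mg/L

486.271 mg/L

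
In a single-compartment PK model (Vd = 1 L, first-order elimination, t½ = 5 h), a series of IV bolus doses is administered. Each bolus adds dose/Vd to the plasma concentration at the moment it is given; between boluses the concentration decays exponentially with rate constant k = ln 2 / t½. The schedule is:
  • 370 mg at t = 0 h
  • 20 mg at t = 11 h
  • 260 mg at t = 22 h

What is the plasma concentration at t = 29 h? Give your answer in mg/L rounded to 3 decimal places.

k = ln 2 / 5 = 0.13863 per h
Dose 1 (370 mg at t=0 h): 370·exp(−0.13863·29) = 6.641 mg/L
Dose 2 (20 mg at t=11 h): 20·exp(−0.13863·18) = 1.649 mg/L
Dose 3 (260 mg at t=22 h): 260·exp(−0.13863·7) = 98.522 mg/L
C(29) = 6.641 + 1.649 + 98.522 = 106.812 mg/L

106.812 mg/L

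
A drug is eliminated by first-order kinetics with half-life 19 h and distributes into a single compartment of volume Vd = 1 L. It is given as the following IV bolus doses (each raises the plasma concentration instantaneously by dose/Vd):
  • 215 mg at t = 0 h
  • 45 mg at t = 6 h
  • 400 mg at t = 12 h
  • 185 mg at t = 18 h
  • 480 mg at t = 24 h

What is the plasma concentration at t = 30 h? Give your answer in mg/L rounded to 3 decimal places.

k = ln 2 / 19 = 0.03648 per h
Dose 1 (215 mg at t=0 h): 215·exp(−0.03648·30) = 71.966 mg/L
Dose 2 (45 mg at t=6 h): 45·exp(−0.03648·24) = 18.748 mg/L
Dose 3 (400 mg at t=12 h): 400·exp(−0.03648·18) = 207.431 mg/L
Dose 4 (185 mg at t=18 h): 185·exp(−0.03648·12) = 119.412 mg/L
Dose 5 (480 mg at t=24 h): 480·exp(−0.03648·6) = 385.637 mg/L
C(30) = 71.966 + 18.748 + 207.431 + 119.412 + 385.637 = 803.195 mg/L

803.195 mg/L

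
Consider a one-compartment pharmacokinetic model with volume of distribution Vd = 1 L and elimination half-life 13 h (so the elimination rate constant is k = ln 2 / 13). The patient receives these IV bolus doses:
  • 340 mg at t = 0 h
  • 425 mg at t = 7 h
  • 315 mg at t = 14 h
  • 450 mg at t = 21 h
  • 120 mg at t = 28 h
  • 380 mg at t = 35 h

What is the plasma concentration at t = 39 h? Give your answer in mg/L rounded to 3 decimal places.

k = ln 2 / 13 = 0.05332 per h
Dose 1 (340 mg at t=0 h): 340·exp(−0.05332·39) = 42.500 mg/L
Dose 2 (425 mg at t=7 h): 425·exp(−0.05332·32) = 77.160 mg/L
Dose 3 (315 mg at t=14 h): 315·exp(−0.05332·25) = 83.063 mg/L
Dose 4 (450 mg at t=21 h): 450·exp(−0.05332·18) = 172.346 mg/L
Dose 5 (120 mg at t=28 h): 120·exp(−0.05332·11) = 66.752 mg/L
Dose 6 (380 mg at t=35 h): 380·exp(−0.05332·4) = 307.015 mg/L
C(39) = 42.500 + 77.160 + 83.063 + 172.346 + 66.752 + 307.015 = 748.835 mg/L

748.835 mg/L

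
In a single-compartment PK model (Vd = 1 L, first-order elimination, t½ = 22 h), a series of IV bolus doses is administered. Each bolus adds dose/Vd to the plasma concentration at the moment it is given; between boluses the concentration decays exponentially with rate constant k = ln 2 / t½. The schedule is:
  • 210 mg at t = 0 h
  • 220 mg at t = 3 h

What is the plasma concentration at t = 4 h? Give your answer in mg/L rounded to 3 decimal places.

398.311 mg/L

k = ln 2 / 22 = 0.03151 per h
Dose 1 (210 mg at t=0 h): 210·exp(−0.03151·4) = 185.134 mg/L
Dose 2 (220 mg at t=3 h): 220·exp(−0.03151·1) = 213.177 mg/L
C(4) = 185.134 + 213.177 = 398.311 mg/L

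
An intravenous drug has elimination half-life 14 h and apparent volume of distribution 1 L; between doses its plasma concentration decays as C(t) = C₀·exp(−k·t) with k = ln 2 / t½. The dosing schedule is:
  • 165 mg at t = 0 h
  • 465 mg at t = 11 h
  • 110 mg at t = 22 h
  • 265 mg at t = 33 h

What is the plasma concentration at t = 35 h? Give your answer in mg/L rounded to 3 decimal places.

k = ln 2 / 14 = 0.04951 per h
Dose 1 (165 mg at t=0 h): 165·exp(−0.04951·35) = 29.168 mg/L
Dose 2 (465 mg at t=11 h): 465·exp(−0.04951·24) = 141.710 mg/L
Dose 3 (110 mg at t=22 h): 110·exp(−0.04951·13) = 57.792 mg/L
Dose 4 (265 mg at t=33 h): 265·exp(−0.04951·2) = 240.017 mg/L
C(35) = 29.168 + 141.710 + 57.792 + 240.017 = 468.687 mg/L

468.687 mg/L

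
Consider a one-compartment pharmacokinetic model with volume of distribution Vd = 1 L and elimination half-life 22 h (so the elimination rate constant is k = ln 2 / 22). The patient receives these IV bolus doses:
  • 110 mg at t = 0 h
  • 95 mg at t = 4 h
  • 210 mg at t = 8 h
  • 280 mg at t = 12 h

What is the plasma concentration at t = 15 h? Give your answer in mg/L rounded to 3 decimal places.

558.930 mg/L

k = ln 2 / 22 = 0.03151 per h
Dose 1 (110 mg at t=0 h): 110·exp(−0.03151·15) = 68.572 mg/L
Dose 2 (95 mg at t=4 h): 95·exp(−0.03151·11) = 67.175 mg/L
Dose 3 (210 mg at t=8 h): 210·exp(−0.03151·7) = 168.437 mg/L
Dose 4 (280 mg at t=12 h): 280·exp(−0.03151·3) = 254.747 mg/L
C(15) = 68.572 + 67.175 + 168.437 + 254.747 = 558.930 mg/L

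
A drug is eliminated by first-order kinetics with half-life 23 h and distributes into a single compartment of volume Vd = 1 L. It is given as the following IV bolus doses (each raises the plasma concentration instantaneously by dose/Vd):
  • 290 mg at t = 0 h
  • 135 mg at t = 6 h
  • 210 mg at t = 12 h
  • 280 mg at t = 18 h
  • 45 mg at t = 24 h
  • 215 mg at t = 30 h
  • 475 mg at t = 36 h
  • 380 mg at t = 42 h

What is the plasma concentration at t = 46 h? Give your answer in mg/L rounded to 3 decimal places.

k = ln 2 / 23 = 0.03014 per h
Dose 1 (290 mg at t=0 h): 290·exp(−0.03014·46) = 72.500 mg/L
Dose 2 (135 mg at t=6 h): 135·exp(−0.03014·40) = 40.439 mg/L
Dose 3 (210 mg at t=12 h): 210·exp(−0.03014·34) = 75.373 mg/L
Dose 4 (280 mg at t=18 h): 280·exp(−0.03014·28) = 120.417 mg/L
Dose 5 (45 mg at t=24 h): 45·exp(−0.03014·22) = 23.188 mg/L
Dose 6 (215 mg at t=30 h): 215·exp(−0.03014·16) = 132.747 mg/L
Dose 7 (475 mg at t=36 h): 475·exp(−0.03014·10) = 351.407 mg/L
Dose 8 (380 mg at t=42 h): 380·exp(−0.03014·4) = 336.845 mg/L
C(46) = 72.500 + 40.439 + 75.373 + 120.417 + 23.188 + 132.747 + 351.407 + 336.845 = 1152.918 mg/L

1152.918 mg/L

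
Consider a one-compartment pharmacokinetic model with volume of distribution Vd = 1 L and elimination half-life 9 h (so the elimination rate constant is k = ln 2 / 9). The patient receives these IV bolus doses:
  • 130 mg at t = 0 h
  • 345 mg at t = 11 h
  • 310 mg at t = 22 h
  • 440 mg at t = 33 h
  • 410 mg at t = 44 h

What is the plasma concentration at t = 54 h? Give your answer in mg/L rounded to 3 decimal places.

k = ln 2 / 9 = 0.07702 per h
Dose 1 (130 mg at t=0 h): 130·exp(−0.07702·54) = 2.031 mg/L
Dose 2 (345 mg at t=11 h): 345·exp(−0.07702·43) = 12.577 mg/L
Dose 3 (310 mg at t=22 h): 310·exp(−0.07702·32) = 26.365 mg/L
Dose 4 (440 mg at t=33 h): 440·exp(−0.07702·21) = 87.307 mg/L
Dose 5 (410 mg at t=44 h): 410·exp(−0.07702·10) = 189.804 mg/L
C(54) = 2.031 + 12.577 + 26.365 + 87.307 + 189.804 = 318.085 mg/L

318.085 mg/L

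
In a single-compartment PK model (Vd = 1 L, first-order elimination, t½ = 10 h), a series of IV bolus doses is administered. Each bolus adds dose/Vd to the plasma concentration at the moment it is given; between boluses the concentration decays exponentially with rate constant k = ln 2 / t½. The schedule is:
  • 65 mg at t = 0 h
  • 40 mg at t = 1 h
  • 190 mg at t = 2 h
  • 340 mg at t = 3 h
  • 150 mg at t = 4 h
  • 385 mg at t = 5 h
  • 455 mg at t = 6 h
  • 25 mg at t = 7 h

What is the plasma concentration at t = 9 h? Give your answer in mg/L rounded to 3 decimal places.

k = ln 2 / 10 = 0.06931 per h
Dose 1 (65 mg at t=0 h): 65·exp(−0.06931·9) = 34.833 mg/L
Dose 2 (40 mg at t=1 h): 40·exp(−0.06931·8) = 22.974 mg/L
Dose 3 (190 mg at t=2 h): 190·exp(−0.06931·7) = 116.959 mg/L
Dose 4 (340 mg at t=3 h): 340·exp(−0.06931·6) = 224.316 mg/L
Dose 5 (150 mg at t=4 h): 150·exp(−0.06931·5) = 106.066 mg/L
Dose 6 (385 mg at t=5 h): 385·exp(−0.06931·4) = 291.775 mg/L
Dose 7 (455 mg at t=6 h): 455·exp(−0.06931·3) = 369.575 mg/L
Dose 8 (25 mg at t=7 h): 25·exp(−0.06931·2) = 21.764 mg/L
C(9) = 34.833 + 22.974 + 116.959 + 224.316 + 106.066 + 291.775 + 369.575 + 21.764 = 1188.262 mg/L

1188.262 mg/L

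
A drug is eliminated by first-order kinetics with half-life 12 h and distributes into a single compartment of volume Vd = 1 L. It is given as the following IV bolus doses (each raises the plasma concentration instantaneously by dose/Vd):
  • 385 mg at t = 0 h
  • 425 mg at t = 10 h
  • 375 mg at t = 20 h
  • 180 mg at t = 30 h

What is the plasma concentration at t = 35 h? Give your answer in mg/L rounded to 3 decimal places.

k = ln 2 / 12 = 0.05776 per h
Dose 1 (385 mg at t=0 h): 385·exp(−0.05776·35) = 50.987 mg/L
Dose 2 (425 mg at t=10 h): 425·exp(−0.05776·25) = 100.287 mg/L
Dose 3 (375 mg at t=20 h): 375·exp(−0.05776·15) = 157.668 mg/L
Dose 4 (180 mg at t=30 h): 180·exp(−0.05776·5) = 134.848 mg/L
C(35) = 50.987 + 100.287 + 157.668 + 134.848 = 443.789 mg/L

443.789 mg/L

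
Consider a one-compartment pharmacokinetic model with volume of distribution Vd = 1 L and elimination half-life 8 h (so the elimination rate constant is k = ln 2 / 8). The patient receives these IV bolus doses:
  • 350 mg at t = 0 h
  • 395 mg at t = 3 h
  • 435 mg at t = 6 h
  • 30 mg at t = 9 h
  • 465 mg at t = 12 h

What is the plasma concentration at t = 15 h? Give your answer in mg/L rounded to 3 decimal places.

k = ln 2 / 8 = 0.08664 per h
Dose 1 (350 mg at t=0 h): 350·exp(−0.08664·15) = 95.419 mg/L
Dose 2 (395 mg at t=3 h): 395·exp(−0.08664·12) = 139.654 mg/L
Dose 3 (435 mg at t=6 h): 435·exp(−0.08664·9) = 199.448 mg/L
Dose 4 (30 mg at t=9 h): 30·exp(−0.08664·6) = 17.838 mg/L
Dose 5 (465 mg at t=12 h): 465·exp(−0.08664·3) = 358.564 mg/L
C(15) = 95.419 + 139.654 + 199.448 + 17.838 + 358.564 = 810.924 mg/L

810.924 mg/L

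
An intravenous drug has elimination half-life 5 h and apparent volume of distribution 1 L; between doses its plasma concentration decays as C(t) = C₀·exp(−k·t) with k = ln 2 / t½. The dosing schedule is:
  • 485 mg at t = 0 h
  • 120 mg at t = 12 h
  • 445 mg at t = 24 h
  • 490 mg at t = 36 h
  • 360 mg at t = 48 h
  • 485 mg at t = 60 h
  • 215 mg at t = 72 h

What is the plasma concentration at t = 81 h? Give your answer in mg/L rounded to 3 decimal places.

k = ln 2 / 5 = 0.13863 per h
Dose 1 (485 mg at t=0 h): 485·exp(−0.13863·81) = 0.006 mg/L
Dose 2 (120 mg at t=12 h): 120·exp(−0.13863·69) = 0.008 mg/L
Dose 3 (445 mg at t=24 h): 445·exp(−0.13863·57) = 0.165 mg/L
Dose 4 (490 mg at t=36 h): 490·exp(−0.13863·45) = 0.957 mg/L
Dose 5 (360 mg at t=48 h): 360·exp(−0.13863·33) = 3.711 mg/L
Dose 6 (485 mg at t=60 h): 485·exp(−0.13863·21) = 26.389 mg/L
Dose 7 (215 mg at t=72 h): 215·exp(−0.13863·9) = 61.743 mg/L
C(81) = 0.006 + 0.008 + 0.165 + 0.957 + 3.711 + 26.389 + 61.743 = 92.979 mg/L

92.979 mg/L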